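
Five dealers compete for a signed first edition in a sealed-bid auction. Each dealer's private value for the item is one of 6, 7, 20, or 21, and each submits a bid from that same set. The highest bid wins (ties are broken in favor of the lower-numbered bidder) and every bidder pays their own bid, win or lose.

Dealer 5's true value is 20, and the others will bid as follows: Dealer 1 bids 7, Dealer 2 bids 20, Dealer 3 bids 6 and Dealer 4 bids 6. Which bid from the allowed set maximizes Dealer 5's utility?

Bid 6: loses but pays 6, utility -6.
Bid 7: loses but pays 7, utility -7.
Bid 20: loses but pays 20, utility -20.
Bid 21: wins, pays 21, utility 20 - 21 = -1.
The best choice is 21 with utility -1.

21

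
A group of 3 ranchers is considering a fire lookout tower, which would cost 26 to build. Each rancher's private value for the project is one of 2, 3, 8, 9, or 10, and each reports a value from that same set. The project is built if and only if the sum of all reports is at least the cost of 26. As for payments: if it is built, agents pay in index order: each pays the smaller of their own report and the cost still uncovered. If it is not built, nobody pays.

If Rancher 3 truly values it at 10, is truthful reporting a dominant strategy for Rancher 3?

Yes

Check each profile of the others' reports and compare truth against every alternative report.
Others report (10, 10): truth gives 4, best alternative gives 4.
Others report (9, 10): truth gives 3, best alternative gives 3.
Others report (10, 9): truth gives 3, best alternative gives 3.
Others report (8, 10): truth gives 2, best alternative gives 2.
Others report (9, 9): truth gives 2, best alternative gives 2.
Others report (10, 8): truth gives 2, best alternative gives 2.
(Remaining 19 profiles checked similarly; truth is weakly best in each.)
In every case the truthful report is at least as good as any alternative, so it is a dominant strategy.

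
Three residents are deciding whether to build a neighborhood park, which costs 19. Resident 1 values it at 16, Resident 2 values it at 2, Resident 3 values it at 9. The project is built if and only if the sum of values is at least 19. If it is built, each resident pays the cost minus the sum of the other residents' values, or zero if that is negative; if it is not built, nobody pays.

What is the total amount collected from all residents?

Total value 27 ≥ cost 19, so it is built.
Resident 1: others sum to 11; max(0, 19 - 11) = 8.
Resident 2: others sum to 25; max(0, 19 - 25) = 0.
Resident 3: others sum to 18; max(0, 19 - 18) = 1.
Total collected = 8 + 0 + 1 = 9.

9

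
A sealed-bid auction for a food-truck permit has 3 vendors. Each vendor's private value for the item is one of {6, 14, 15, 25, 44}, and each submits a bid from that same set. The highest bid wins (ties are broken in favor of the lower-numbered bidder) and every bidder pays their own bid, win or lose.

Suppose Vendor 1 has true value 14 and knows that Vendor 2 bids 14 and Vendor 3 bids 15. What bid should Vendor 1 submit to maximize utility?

15

Bid 6: loses but pays 6, utility -6.
Bid 14: loses but pays 14, utility -14.
Bid 15: wins, pays 15, utility 14 - 15 = -1.
Bid 25: wins, pays 25, utility 14 - 25 = -11.
Bid 44: wins, pays 44, utility 14 - 44 = -30.
The best choice is 15 with utility -1.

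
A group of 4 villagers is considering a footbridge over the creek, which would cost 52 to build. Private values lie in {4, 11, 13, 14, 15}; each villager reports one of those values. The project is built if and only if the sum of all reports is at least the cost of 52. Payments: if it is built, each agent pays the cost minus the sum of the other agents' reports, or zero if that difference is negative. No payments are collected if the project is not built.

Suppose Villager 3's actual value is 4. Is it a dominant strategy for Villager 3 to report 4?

Check each profile of the others' reports and compare truth against every alternative report.
Others report (11, 15, 15): truth gives 0, best alternative gives -7.
Others report (13, 13, 15): truth gives 0, best alternative gives -7.
Others report (13, 14, 14): truth gives 0, best alternative gives -7.
Others report (13, 15, 13): truth gives 0, best alternative gives -7.
Others report (14, 13, 14): truth gives 0, best alternative gives -7.
Others report (14, 14, 13): truth gives 0, best alternative gives -7.
(Remaining 119 profiles checked similarly; truth is weakly best in each.)
In every case the truthful report is at least as good as any alternative, so it is a dominant strategy.

Yes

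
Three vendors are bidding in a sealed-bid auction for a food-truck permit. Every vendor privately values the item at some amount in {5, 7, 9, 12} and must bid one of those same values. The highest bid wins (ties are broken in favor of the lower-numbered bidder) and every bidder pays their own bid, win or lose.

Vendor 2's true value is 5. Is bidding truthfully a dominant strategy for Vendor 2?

Consider the case where Vendor 1 bids 5 and Vendor 3 bids 5.
Truthful bid 5: loses but pays 5, utility -5.
Bid 7 instead: wins, pays 7, utility 5 - 7 = -2.
Since -2 > -5, bidding 7 is strictly better here, so truthful bidding is not dominant.

No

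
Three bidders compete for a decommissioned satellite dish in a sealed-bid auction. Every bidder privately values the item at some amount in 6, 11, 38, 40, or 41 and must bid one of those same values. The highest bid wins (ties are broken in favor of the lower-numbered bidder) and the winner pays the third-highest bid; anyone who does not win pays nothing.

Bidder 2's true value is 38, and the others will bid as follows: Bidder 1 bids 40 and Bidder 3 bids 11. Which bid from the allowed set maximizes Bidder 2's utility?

Bid 6: loses, pays 0, utility 0.
Bid 11: loses, pays 0, utility 0.
Bid 38: loses, pays 0, utility 0.
Bid 40: loses, pays 0, utility 0.
Bid 41: wins, pays 11, utility 38 - 11 = 27.
The best choice is 41 with utility 27.

41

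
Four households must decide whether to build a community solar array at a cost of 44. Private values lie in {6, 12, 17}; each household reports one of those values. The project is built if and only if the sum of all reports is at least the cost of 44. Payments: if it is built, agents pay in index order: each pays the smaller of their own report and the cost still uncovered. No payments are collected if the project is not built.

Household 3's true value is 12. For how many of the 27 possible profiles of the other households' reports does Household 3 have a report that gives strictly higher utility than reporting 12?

Others report (6, 17, 17): truth gives 0; report 6 gives 6 > 0. Violating.
Others report (12, 12, 17): truth gives 0; report 6 gives 6 > 0. Violating.
Others report (12, 17, 12): truth gives 0; report 6 gives 6 > 0. Violating.
Others report (12, 17, 17): truth gives 0; report 6 gives 6 > 0. Violating.
Others report (6, 6, 6): truth gives 0; no alternative beats it.
Others report (6, 6, 12): truth gives 0; no alternative beats it.
(Checking all 27 profiles: 10 have a profitable deviation, 17 do not.)

10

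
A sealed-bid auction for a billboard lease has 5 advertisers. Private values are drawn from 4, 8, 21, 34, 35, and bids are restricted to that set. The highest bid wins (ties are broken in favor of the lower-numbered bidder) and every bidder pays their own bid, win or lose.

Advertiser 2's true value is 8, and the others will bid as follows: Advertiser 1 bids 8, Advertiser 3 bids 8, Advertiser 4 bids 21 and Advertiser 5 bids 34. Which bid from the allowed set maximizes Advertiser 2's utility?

4

Bid 4: loses but pays 4, utility -4.
Bid 8: loses but pays 8, utility -8.
Bid 21: loses but pays 21, utility -21.
Bid 34: wins, pays 34, utility 8 - 34 = -26.
Bid 35: wins, pays 35, utility 8 - 35 = -27.
The best choice is 4 with utility -4.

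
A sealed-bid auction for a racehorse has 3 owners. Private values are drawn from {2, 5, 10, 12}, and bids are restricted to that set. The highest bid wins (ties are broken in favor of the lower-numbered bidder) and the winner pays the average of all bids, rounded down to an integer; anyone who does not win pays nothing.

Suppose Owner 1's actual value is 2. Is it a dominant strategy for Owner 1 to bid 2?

Check each profile of the others' bids and compare truth against every alternative bid.
Others bid (5, 5): truth gives 0, best alternative gives -3.
Others bid (2, 5): truth gives 0, best alternative gives -2.
Others bid (5, 2): truth gives 0, best alternative gives -2.
Others bid (2, 2): truth gives 0, best alternative gives -1.
Others bid (2, 10): truth gives 0, best alternative gives 0.
Others bid (2, 12): truth gives 0, best alternative gives 0.
(Remaining 10 profiles checked similarly; truth is weakly best in each.)
In every case the truthful bid is at least as good as any alternative, so it is a dominant strategy.

Yes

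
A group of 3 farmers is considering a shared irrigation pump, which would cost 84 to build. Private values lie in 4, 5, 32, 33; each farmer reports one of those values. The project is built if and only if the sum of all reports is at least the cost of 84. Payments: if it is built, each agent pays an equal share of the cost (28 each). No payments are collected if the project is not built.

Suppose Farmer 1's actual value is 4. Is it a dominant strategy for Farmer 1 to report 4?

Check each profile of the others' reports and compare truth against every alternative report.
Others report (4, 4): truth gives 0, best alternative gives 0.
Others report (4, 5): truth gives 0, best alternative gives 0.
Others report (4, 32): truth gives 0, best alternative gives 0.
Others report (4, 33): truth gives 0, best alternative gives 0.
Others report (5, 4): truth gives 0, best alternative gives 0.
Others report (5, 5): truth gives 0, best alternative gives 0.
(Remaining 10 profiles checked similarly; truth is weakly best in each.)
In every case the truthful report is at least as good as any alternative, so it is a dominant strategy.

Yes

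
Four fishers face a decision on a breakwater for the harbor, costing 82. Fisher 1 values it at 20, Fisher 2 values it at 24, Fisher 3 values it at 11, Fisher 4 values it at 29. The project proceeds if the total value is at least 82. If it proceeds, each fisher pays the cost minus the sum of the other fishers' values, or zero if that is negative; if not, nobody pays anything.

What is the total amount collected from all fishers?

Total value 84 ≥ cost 82, so it is built.
Fisher 1: others sum to 64; max(0, 82 - 64) = 18.
Fisher 2: others sum to 60; max(0, 82 - 60) = 22.
Fisher 3: others sum to 73; max(0, 82 - 73) = 9.
Fisher 4: others sum to 55; max(0, 82 - 55) = 27.
Total collected = 18 + 22 + 9 + 27 = 76.

76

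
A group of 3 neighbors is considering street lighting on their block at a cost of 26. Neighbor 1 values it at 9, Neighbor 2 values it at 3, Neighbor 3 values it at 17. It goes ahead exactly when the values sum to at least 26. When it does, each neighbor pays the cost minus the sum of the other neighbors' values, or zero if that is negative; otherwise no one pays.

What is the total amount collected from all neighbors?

20

Total value 29 ≥ cost 26, so it is built.
Neighbor 1: others sum to 20; max(0, 26 - 20) = 6.
Neighbor 2: others sum to 26; max(0, 26 - 26) = 0.
Neighbor 3: others sum to 12; max(0, 26 - 12) = 14.
Total collected = 6 + 0 + 14 = 20.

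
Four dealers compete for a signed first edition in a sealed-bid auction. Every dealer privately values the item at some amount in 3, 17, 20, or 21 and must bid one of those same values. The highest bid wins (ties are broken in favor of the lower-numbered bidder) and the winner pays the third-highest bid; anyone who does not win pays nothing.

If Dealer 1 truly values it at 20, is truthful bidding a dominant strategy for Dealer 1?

Consider the case where Dealer 2 bids 3, Dealer 3 bids 3 and Dealer 4 bids 21.
Truthful bid 20: loses, pays 0, utility 0.
Bid 21 instead: wins, pays 3, utility 20 - 3 = 17.
Since 17 > 0, bidding 21 is strictly better here, so truthful bidding is not dominant.

No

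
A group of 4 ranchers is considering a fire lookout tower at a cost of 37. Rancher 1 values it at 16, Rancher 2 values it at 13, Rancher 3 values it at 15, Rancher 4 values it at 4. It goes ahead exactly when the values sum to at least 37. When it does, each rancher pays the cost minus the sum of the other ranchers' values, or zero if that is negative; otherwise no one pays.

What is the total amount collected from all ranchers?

11

Total value 48 ≥ cost 37, so it is built.
Rancher 1: others sum to 32; max(0, 37 - 32) = 5.
Rancher 2: others sum to 35; max(0, 37 - 35) = 2.
Rancher 3: others sum to 33; max(0, 37 - 33) = 4.
Rancher 4: others sum to 44; max(0, 37 - 44) = 0.
Total collected = 5 + 2 + 4 + 0 = 11.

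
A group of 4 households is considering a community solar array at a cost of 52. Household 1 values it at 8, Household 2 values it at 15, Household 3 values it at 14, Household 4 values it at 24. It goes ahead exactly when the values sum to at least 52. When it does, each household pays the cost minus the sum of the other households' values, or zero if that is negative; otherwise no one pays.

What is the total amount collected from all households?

Total value 61 ≥ cost 52, so it is built.
Household 1: others sum to 53; max(0, 52 - 53) = 0.
Household 2: others sum to 46; max(0, 52 - 46) = 6.
Household 3: others sum to 47; max(0, 52 - 47) = 5.
Household 4: others sum to 37; max(0, 52 - 37) = 15.
Total collected = 0 + 6 + 5 + 15 = 26.

26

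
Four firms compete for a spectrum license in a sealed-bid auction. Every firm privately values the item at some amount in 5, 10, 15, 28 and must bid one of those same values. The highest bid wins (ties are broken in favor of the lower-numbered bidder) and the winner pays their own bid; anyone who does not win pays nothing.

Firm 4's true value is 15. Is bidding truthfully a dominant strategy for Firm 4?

Consider the case where Firm 1 bids 5, Firm 2 bids 5 and Firm 3 bids 5.
Truthful bid 15: wins, pays 15, utility 15 - 15 = 0.
Bid 10 instead: wins, pays 10, utility 15 - 10 = 5.
Since 5 > 0, bidding 10 is strictly better here, so truthful bidding is not dominant.

No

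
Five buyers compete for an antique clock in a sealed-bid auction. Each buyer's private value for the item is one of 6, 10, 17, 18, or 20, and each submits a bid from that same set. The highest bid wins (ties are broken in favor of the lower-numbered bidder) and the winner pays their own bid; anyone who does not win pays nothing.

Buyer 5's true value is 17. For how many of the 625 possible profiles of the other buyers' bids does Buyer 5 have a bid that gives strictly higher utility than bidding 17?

Others bid (6, 6, 6, 6): truth gives 0; bid 10 gives 7 > 0. Violating.
Others bid (6, 6, 6, 10): truth gives 0; no alternative beats it.
Others bid (6, 6, 6, 17): truth gives 0; no alternative beats it.
(Checking all 625 profiles: 1 has a profitable deviation, 624 do not.)

1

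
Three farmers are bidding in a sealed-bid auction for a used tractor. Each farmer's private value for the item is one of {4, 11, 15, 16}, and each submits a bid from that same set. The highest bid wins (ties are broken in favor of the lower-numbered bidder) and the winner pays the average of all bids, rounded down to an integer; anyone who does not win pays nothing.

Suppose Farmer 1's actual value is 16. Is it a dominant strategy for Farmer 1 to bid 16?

Consider the case where Farmer 2 bids 4 and Farmer 3 bids 4.
Truthful bid 16: wins, pays 8, utility 16 - 8 = 8.
Bid 4 instead: wins, pays 4, utility 16 - 4 = 12.
Since 12 > 8, bidding 4 is strictly better here, so truthful bidding is not dominant.

No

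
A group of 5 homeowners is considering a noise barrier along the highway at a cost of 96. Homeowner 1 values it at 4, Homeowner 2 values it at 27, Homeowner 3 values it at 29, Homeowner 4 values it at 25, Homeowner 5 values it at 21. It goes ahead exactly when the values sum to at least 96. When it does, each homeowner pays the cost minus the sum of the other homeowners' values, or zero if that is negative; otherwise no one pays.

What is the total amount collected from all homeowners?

Total value 106 ≥ cost 96, so it is built.
Homeowner 1: others sum to 102; max(0, 96 - 102) = 0.
Homeowner 2: others sum to 79; max(0, 96 - 79) = 17.
Homeowner 3: others sum to 77; max(0, 96 - 77) = 19.
Homeowner 4: others sum to 81; max(0, 96 - 81) = 15.
Homeowner 5: others sum to 85; max(0, 96 - 85) = 11.
Total collected = 0 + 17 + 19 + 15 + 11 = 62.

62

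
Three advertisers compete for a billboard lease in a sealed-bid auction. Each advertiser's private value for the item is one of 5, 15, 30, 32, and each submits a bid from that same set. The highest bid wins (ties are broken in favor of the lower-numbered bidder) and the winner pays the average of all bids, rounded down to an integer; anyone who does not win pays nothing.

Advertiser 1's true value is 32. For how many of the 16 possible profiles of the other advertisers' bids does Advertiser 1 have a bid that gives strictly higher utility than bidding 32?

6

Others bid (5, 5): truth gives 18; bid 5 gives 27 > 18. Violating.
Others bid (5, 15): truth gives 15; bid 15 gives 21 > 15. Violating.
Others bid (5, 30): truth gives 10; bid 30 gives 11 > 10. Violating.
Others bid (15, 5): truth gives 15; bid 15 gives 21 > 15. Violating.
Others bid (5, 32): truth gives 9; no alternative beats it.
Others bid (15, 30): truth gives 7; no alternative beats it.
(Checking all 16 profiles: 6 have a profitable deviation, 10 do not.)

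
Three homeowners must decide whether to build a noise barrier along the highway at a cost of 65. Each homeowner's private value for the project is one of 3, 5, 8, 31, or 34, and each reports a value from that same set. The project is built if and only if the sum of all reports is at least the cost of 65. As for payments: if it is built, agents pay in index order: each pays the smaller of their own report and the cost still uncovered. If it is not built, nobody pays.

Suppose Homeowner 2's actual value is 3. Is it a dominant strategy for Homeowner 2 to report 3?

Yes

Check each profile of the others' reports and compare truth against every alternative report.
Others report (31, 31): truth gives 0, best alternative gives -2.
Others report (31, 34): truth gives 0, best alternative gives -2.
Others report (34, 31): truth gives 0, best alternative gives -2.
Others report (34, 34): truth gives 0, best alternative gives -2.
Others report (3, 3): truth gives 0, best alternative gives 0.
Others report (3, 5): truth gives 0, best alternative gives 0.
(Remaining 19 profiles checked similarly; truth is weakly best in each.)
In every case the truthful report is at least as good as any alternative, so it is a dominant strategy.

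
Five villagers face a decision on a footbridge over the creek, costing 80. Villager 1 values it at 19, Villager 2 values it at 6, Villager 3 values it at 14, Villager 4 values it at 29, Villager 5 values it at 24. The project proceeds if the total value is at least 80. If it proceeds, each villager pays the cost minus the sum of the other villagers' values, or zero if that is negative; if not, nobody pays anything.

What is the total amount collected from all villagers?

38

Total value 92 ≥ cost 80, so it is built.
Villager 1: others sum to 73; max(0, 80 - 73) = 7.
Villager 2: others sum to 86; max(0, 80 - 86) = 0.
Villager 3: others sum to 78; max(0, 80 - 78) = 2.
Villager 4: others sum to 63; max(0, 80 - 63) = 17.
Villager 5: others sum to 68; max(0, 80 - 68) = 12.
Total collected = 7 + 0 + 2 + 17 + 12 = 38.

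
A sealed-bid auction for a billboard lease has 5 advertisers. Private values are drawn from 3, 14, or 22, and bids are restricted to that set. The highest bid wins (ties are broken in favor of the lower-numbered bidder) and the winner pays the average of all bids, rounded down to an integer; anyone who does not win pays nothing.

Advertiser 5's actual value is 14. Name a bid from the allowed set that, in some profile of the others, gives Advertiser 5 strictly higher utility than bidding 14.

22

Suppose Advertiser 1 bids 3, Advertiser 2 bids 3, Advertiser 3 bids 3 and Advertiser 4 bids 14.
Bid 14: loses, pays 0, utility 0.
Bid 22: wins, pays 9, utility 14 - 9 = 5.
So bidding 22 beats truth here (5 > 0).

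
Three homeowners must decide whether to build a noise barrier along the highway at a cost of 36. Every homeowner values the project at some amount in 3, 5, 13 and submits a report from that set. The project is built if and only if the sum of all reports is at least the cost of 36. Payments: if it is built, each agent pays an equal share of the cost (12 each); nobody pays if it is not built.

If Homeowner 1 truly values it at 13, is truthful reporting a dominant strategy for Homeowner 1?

Check each profile of the others' reports and compare truth against every alternative report.
Others report (13, 13): truth gives 1, best alternative gives 0.
Others report (3, 3): truth gives 0, best alternative gives 0.
Others report (3, 5): truth gives 0, best alternative gives 0.
Others report (3, 13): truth gives 0, best alternative gives 0.
Others report (5, 3): truth gives 0, best alternative gives 0.
Others report (5, 5): truth gives 0, best alternative gives 0.
(Remaining 3 profiles checked similarly; truth is weakly best in each.)
In every case the truthful report is at least as good as any alternative, so it is a dominant strategy.

Yes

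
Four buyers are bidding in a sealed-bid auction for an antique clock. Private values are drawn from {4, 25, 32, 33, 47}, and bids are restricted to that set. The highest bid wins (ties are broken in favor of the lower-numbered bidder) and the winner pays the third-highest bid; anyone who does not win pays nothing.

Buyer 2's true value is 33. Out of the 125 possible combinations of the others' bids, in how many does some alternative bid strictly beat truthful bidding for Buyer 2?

Others bid (4, 4, 47): truth gives 0; bid 47 gives 29 > 0. Violating.
Others bid (4, 25, 47): truth gives 0; bid 47 gives 8 > 0. Violating.
Others bid (4, 32, 47): truth gives 0; bid 47 gives 1 > 0. Violating.
Others bid (4, 47, 4): truth gives 0; bid 47 gives 29 > 0. Violating.
Others bid (4, 4, 4): truth gives 29; no alternative beats it.
Others bid (4, 4, 25): truth gives 29; no alternative beats it.
(Checking all 125 profiles: 27 have a profitable deviation, 98 do not.)

27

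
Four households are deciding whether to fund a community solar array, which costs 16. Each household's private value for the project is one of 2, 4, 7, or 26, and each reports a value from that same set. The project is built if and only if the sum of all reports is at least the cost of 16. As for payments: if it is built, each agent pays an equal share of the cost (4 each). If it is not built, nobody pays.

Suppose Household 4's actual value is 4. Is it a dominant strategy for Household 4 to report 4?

Check each profile of the others' reports and compare truth against every alternative report.
Others report (2, 2, 2): truth gives 0, best alternative gives 0.
Others report (2, 2, 4): truth gives 0, best alternative gives 0.
Others report (2, 2, 7): truth gives 0, best alternative gives 0.
Others report (2, 2, 26): truth gives 0, best alternative gives 0.
Others report (2, 4, 2): truth gives 0, best alternative gives 0.
Others report (2, 4, 4): truth gives 0, best alternative gives 0.
(Remaining 58 profiles checked similarly; truth is weakly best in each.)
In every case the truthful report is at least as good as any alternative, so it is a dominant strategy.

Yes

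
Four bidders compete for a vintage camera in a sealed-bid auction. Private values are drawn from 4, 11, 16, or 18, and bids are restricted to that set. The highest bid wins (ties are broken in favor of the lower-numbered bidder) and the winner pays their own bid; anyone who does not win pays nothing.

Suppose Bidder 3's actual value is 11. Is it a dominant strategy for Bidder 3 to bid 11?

Yes

Check each profile of the others' bids and compare truth against every alternative bid.
Others bid (4, 4, 4): truth gives 0, best alternative gives 0.
Others bid (4, 4, 11): truth gives 0, best alternative gives 0.
Others bid (4, 4, 16): truth gives 0, best alternative gives 0.
Others bid (4, 4, 18): truth gives 0, best alternative gives 0.
Others bid (4, 11, 4): truth gives 0, best alternative gives 0.
Others bid (4, 11, 11): truth gives 0, best alternative gives 0.
(Remaining 58 profiles checked similarly; truth is weakly best in each.)
In every case the truthful bid is at least as good as any alternative, so it is a dominant strategy.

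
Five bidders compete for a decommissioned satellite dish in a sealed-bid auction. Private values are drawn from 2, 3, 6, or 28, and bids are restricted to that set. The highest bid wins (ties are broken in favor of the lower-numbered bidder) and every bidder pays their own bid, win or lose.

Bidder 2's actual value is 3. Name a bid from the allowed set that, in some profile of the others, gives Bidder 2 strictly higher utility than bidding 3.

2

Suppose Bidder 1 bids 2, Bidder 3 bids 2, Bidder 4 bids 2 and Bidder 5 bids 6.
Bid 3: loses but pays 3, utility -3.
Bid 2: loses but pays 2, utility -2.
So bidding 2 beats truth here (-2 > -3).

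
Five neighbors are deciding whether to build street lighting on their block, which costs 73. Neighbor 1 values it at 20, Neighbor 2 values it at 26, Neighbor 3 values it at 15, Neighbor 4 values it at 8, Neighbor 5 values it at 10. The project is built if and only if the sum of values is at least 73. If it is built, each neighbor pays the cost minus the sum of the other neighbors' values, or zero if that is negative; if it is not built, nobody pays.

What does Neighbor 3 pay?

9

Total value 79 ≥ cost 73, so the project is built.
The other neighbors' values sum to 64.
Cost minus that sum is 73 - 64 = 9.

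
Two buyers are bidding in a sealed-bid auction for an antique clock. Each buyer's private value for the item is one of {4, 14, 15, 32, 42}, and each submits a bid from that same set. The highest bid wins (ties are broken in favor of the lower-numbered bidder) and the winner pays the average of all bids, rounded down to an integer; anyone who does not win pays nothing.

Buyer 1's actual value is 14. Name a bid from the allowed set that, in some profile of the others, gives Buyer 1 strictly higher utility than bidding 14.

Suppose Buyer 2 bids 4.
Bid 14: wins, pays 9, utility 14 - 9 = 5.
Bid 4: wins, pays 4, utility 14 - 4 = 10.
So bidding 4 beats truth here (10 > 5).

4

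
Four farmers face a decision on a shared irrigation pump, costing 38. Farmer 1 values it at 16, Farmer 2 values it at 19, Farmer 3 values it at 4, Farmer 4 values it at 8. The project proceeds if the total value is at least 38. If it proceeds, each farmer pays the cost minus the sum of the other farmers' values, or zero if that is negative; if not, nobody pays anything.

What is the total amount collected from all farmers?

Total value 47 ≥ cost 38, so it is built.
Farmer 1: others sum to 31; max(0, 38 - 31) = 7.
Farmer 2: others sum to 28; max(0, 38 - 28) = 10.
Farmer 3: others sum to 43; max(0, 38 - 43) = 0.
Farmer 4: others sum to 39; max(0, 38 - 39) = 0.
Total collected = 7 + 10 + 0 + 0 = 17.

17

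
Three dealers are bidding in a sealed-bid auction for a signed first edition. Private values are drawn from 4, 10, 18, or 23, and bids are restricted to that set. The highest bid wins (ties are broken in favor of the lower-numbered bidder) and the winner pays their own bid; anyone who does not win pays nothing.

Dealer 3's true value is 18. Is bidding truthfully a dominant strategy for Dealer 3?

No

Consider the case where Dealer 1 bids 4 and Dealer 2 bids 4.
Truthful bid 18: wins, pays 18, utility 18 - 18 = 0.
Bid 10 instead: wins, pays 10, utility 18 - 10 = 8.
Since 8 > 0, bidding 10 is strictly better here, so truthful bidding is not dominant.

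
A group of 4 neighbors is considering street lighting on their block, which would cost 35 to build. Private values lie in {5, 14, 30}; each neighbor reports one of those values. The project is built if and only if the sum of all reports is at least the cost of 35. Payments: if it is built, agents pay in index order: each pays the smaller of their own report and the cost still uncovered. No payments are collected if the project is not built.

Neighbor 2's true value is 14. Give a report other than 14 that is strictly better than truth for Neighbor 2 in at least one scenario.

5

Suppose Neighbor 1 reports 5, Neighbor 3 reports 5 and Neighbor 4 reports 30.
Report 14: project built, pays 14, utility 14 - 14 = 0.
Report 5: project built, pays 5, utility 14 - 5 = 9.
So reporting 5 beats truth here (9 > 0).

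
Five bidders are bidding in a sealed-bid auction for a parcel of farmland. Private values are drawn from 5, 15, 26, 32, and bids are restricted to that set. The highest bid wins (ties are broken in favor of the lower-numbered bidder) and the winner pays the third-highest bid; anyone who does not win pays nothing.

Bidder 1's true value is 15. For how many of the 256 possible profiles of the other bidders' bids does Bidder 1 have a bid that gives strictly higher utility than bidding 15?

8

Others bid (5, 5, 5, 26): truth gives 0; bid 26 gives 10 > 0. Violating.
Others bid (5, 5, 5, 32): truth gives 0; bid 32 gives 10 > 0. Violating.
Others bid (5, 5, 26, 5): truth gives 0; bid 26 gives 10 > 0. Violating.
Others bid (5, 5, 32, 5): truth gives 0; bid 32 gives 10 > 0. Violating.
Others bid (5, 5, 5, 5): truth gives 10; no alternative beats it.
Others bid (5, 5, 5, 15): truth gives 10; no alternative beats it.
(Checking all 256 profiles: 8 have a profitable deviation, 248 do not.)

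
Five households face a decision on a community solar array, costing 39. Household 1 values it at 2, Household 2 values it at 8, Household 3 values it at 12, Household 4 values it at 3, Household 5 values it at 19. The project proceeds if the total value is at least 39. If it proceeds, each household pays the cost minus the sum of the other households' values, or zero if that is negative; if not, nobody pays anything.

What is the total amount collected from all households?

Total value 44 ≥ cost 39, so it is built.
Household 1: others sum to 42; max(0, 39 - 42) = 0.
Household 2: others sum to 36; max(0, 39 - 36) = 3.
Household 3: others sum to 32; max(0, 39 - 32) = 7.
Household 4: others sum to 41; max(0, 39 - 41) = 0.
Household 5: others sum to 25; max(0, 39 - 25) = 14.
Total collected = 0 + 3 + 7 + 0 + 14 = 24.

24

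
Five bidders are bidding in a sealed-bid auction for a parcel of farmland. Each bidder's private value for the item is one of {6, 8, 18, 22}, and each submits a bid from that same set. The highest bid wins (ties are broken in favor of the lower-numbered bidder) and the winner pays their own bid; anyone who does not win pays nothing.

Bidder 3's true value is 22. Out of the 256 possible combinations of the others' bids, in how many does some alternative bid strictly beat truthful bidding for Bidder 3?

36

Others bid (6, 6, 6, 6): truth gives 0; bid 8 gives 14 > 0. Violating.
Others bid (6, 6, 6, 8): truth gives 0; bid 8 gives 14 > 0. Violating.
Others bid (6, 6, 6, 18): truth gives 0; bid 18 gives 4 > 0. Violating.
Others bid (6, 6, 8, 6): truth gives 0; bid 8 gives 14 > 0. Violating.
Others bid (6, 6, 6, 22): truth gives 0; no alternative beats it.
Others bid (6, 6, 8, 22): truth gives 0; no alternative beats it.
(Checking all 256 profiles: 36 have a profitable deviation, 220 do not.)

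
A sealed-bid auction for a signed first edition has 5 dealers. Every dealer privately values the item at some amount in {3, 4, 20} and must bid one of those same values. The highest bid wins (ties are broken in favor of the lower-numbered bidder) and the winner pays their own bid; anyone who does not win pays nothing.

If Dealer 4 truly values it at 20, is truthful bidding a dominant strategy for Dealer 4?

No

Consider the case where Dealer 1 bids 3, Dealer 2 bids 3, Dealer 3 bids 3 and Dealer 5 bids 3.
Truthful bid 20: wins, pays 20, utility 20 - 20 = 0.
Bid 4 instead: wins, pays 4, utility 20 - 4 = 16.
Since 16 > 0, bidding 4 is strictly better here, so truthful bidding is not dominant.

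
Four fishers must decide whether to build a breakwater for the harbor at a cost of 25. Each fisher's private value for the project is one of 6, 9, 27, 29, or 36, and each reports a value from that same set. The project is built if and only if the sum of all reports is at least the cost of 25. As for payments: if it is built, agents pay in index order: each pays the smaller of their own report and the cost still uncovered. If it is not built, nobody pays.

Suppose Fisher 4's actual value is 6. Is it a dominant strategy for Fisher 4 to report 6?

Yes

Check each profile of the others' reports and compare truth against every alternative report.
Others report (6, 6, 6): truth gives 0, best alternative gives -1.
Others report (6, 6, 27): truth gives 6, best alternative gives 6.
Others report (6, 6, 29): truth gives 6, best alternative gives 6.
Others report (6, 6, 36): truth gives 6, best alternative gives 6.
Others report (6, 9, 27): truth gives 6, best alternative gives 6.
Others report (6, 9, 29): truth gives 6, best alternative gives 6.
(Remaining 119 profiles checked similarly; truth is weakly best in each.)
In every case the truthful report is at least as good as any alternative, so it is a dominant strategy.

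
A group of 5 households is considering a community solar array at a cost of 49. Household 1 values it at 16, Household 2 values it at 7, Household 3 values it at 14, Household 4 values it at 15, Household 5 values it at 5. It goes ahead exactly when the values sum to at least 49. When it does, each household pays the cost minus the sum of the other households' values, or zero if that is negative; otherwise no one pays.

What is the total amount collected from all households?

Total value 57 ≥ cost 49, so it is built.
Household 1: others sum to 41; max(0, 49 - 41) = 8.
Household 2: others sum to 50; max(0, 49 - 50) = 0.
Household 3: others sum to 43; max(0, 49 - 43) = 6.
Household 4: others sum to 42; max(0, 49 - 42) = 7.
Household 5: others sum to 52; max(0, 49 - 52) = 0.
Total collected = 8 + 0 + 6 + 7 + 0 = 21.

21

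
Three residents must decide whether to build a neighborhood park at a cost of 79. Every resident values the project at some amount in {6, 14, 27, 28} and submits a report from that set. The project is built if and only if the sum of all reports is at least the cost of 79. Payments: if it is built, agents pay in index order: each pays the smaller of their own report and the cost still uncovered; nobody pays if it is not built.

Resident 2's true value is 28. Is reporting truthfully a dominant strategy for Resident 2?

No

Consider the case where Resident 1 reports 27 and Resident 3 reports 27.
Truthful report 28: project built, pays 28, utility 28 - 28 = 0.
Report 27 instead: project built, pays 27, utility 28 - 27 = 1.
Since 1 > 0, reporting 27 is strictly better here, so truthful reporting is not dominant.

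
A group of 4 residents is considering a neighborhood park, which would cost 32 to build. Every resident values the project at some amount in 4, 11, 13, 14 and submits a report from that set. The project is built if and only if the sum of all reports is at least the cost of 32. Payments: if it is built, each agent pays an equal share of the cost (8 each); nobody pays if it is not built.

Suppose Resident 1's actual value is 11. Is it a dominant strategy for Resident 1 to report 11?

Consider the case where Resident 2 reports 4, Resident 3 reports 4 and Resident 4 reports 11.
Truthful report 11: project not built, utility 0.
Report 13 instead: project built, pays 8, utility 11 - 8 = 3.
Since 3 > 0, reporting 13 is strictly better here, so truthful reporting is not dominant.

No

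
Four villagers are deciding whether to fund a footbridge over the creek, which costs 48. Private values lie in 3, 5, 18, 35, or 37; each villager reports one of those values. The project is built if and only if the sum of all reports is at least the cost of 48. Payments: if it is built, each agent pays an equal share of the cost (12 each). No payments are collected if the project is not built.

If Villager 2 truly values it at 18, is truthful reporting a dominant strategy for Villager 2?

No

Consider the case where Villager 1 reports 3, Villager 3 reports 3 and Villager 4 reports 5.
Truthful report 18: project not built, utility 0.
Report 37 instead: project built, pays 12, utility 18 - 12 = 6.
Since 6 > 0, reporting 37 is strictly better here, so truthful reporting is not dominant.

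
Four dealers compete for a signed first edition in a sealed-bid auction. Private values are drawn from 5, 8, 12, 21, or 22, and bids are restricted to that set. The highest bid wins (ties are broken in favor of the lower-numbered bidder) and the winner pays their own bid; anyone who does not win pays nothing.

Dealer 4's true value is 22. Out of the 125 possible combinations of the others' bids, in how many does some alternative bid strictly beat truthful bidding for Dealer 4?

Others bid (5, 5, 5): truth gives 0; bid 8 gives 14 > 0. Violating.
Others bid (5, 5, 8): truth gives 0; bid 12 gives 10 > 0. Violating.
Others bid (5, 5, 12): truth gives 0; bid 21 gives 1 > 0. Violating.
Others bid (5, 8, 5): truth gives 0; bid 12 gives 10 > 0. Violating.
Others bid (5, 5, 21): truth gives 0; no alternative beats it.
Others bid (5, 5, 22): truth gives 0; no alternative beats it.
(Checking all 125 profiles: 27 have a profitable deviation, 98 do not.)

27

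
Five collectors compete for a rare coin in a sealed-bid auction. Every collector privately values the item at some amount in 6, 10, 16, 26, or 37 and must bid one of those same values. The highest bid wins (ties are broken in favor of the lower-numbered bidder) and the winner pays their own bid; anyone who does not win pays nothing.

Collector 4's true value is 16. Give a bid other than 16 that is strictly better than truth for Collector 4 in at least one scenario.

10

Suppose Collector 1 bids 6, Collector 2 bids 6, Collector 3 bids 6 and Collector 5 bids 6.
Bid 16: wins, pays 16, utility 16 - 16 = 0.
Bid 10: wins, pays 10, utility 16 - 10 = 6.
So bidding 10 beats truth here (6 > 0).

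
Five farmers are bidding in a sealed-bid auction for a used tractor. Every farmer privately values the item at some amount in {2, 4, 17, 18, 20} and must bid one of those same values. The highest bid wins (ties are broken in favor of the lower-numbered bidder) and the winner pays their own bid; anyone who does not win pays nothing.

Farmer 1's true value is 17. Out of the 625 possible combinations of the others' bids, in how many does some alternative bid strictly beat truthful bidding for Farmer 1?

Others bid (2, 2, 2, 2): truth gives 0; bid 2 gives 15 > 0. Violating.
Others bid (2, 2, 2, 4): truth gives 0; bid 4 gives 13 > 0. Violating.
Others bid (2, 2, 4, 2): truth gives 0; bid 4 gives 13 > 0. Violating.
Others bid (2, 2, 4, 4): truth gives 0; bid 4 gives 13 > 0. Violating.
Others bid (2, 2, 2, 17): truth gives 0; no alternative beats it.
Others bid (2, 2, 2, 18): truth gives 0; no alternative beats it.
(Checking all 625 profiles: 16 have a profitable deviation, 609 do not.)

16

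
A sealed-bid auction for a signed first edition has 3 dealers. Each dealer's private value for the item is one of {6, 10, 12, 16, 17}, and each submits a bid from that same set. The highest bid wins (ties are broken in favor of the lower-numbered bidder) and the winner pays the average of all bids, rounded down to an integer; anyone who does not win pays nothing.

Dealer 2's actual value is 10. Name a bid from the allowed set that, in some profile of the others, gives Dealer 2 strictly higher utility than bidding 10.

12

Suppose Dealer 1 bids 10 and Dealer 3 bids 6.
Bid 10: loses, pays 0, utility 0.
Bid 12: wins, pays 9, utility 10 - 9 = 1.
So bidding 12 beats truth here (1 > 0).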